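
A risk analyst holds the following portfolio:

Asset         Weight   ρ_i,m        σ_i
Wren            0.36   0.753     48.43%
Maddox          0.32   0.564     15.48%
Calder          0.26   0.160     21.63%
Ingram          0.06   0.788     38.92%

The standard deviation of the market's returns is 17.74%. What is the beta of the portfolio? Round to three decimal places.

β_Wren = 0.753 × 48.43% / 17.74% = 2.0557
β_Maddox = 0.564 × 15.48% / 17.74% = 0.4921
β_Calder = 0.160 × 21.63% / 17.74% = 0.1951
β_Ingram = 0.788 × 38.92% / 17.74% = 1.7288
β_P = Σ w_i β_i = 0.36×2.0557 + 0.32×0.4921 + 0.26×0.1951 + 0.06×1.7288 = 1.0520

1.052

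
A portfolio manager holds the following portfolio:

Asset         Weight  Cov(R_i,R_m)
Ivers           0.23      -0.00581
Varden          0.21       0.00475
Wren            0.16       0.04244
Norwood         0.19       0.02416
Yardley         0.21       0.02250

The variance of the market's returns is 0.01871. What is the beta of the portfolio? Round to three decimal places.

β_Ivers = -0.00581 / 0.01871 = -0.3105
β_Varden = 0.00475 / 0.01871 = 0.2539
β_Wren = 0.04244 / 0.01871 = 2.2683
β_Norwood = 0.02416 / 0.01871 = 1.2913
β_Yardley = 0.02250 / 0.01871 = 1.2026
β_P = Σ w_i β_i = 0.23×-0.3105 + 0.21×0.2539 + 0.16×2.2683 + 0.19×1.2913 + 0.21×1.2026 = 0.8427

0.843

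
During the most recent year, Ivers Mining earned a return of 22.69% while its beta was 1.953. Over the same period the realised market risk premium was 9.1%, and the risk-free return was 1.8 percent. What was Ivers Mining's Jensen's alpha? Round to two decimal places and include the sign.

CAPM benchmark = R_f + β(R_m − R_f) = 1.8% + 1.953 × 9.1% = 19.5723%
α = actual − benchmark = 22.69% − 19.5723% = +3.12%

+3.12%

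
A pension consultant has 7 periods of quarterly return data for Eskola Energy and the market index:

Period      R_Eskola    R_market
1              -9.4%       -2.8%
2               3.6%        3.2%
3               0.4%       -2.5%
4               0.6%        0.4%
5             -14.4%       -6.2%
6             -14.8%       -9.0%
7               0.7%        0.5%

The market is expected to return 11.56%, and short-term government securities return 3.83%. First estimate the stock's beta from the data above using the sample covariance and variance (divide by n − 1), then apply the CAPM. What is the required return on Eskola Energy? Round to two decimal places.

Mean R_i = (-9.4 + 3.6 + 0.4 + 0.6 − 14.4 − 14.8 + 0.7) / 7 = -4.7571%
Mean R_m = (-2.8 + 3.2 − 2.5 + 0.4 − 6.2 − 9.0 + 0.5) / 7 = -2.3429%
Σ(R_i − R̄_i)(R_m − R̄_m) = 181.8929  ⇒  Cov = 181.8929 / 6 = 30.3155
Σ(R_m − R̄_m)² = 105.7571  ⇒  Var(R_m) = 105.7571 / 6 = 17.6262
β = Cov / Var(R_m) = 30.3155 / 17.6262 = 1.7199
MRP = 11.56% − 3.83% = 7.73%
E(R) = R_f + β × MRP = 3.83% + 1.7199 × 7.73% = 17.12%

17.12%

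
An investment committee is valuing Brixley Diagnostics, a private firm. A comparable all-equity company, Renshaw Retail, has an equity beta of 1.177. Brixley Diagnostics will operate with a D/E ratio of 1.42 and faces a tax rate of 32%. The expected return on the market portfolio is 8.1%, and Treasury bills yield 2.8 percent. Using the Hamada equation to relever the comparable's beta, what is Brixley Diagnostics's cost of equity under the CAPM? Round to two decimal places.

15.06%

β_L = β_U × [1 + (1 − t)(D/E)] = 1.177 × [1 + (1 − 0.32) × 1.42]
    = 1.177 × [1 + 0.68 × 1.42] = 1.177 × 1.9656 = 2.3135
MRP = 8.1% − 2.8% = 5.30%
E(R) = R_f + β_L × MRP = 2.8% + 2.3135 × 5.3% = 15.06%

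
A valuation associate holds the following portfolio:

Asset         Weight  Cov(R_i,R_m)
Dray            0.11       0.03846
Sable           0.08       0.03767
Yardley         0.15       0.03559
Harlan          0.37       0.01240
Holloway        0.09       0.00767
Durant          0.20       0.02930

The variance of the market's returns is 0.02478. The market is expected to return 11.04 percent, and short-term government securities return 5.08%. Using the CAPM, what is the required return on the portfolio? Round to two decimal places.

β_Dray = 0.03846 / 0.02478 = 1.5521
β_Sable = 0.03767 / 0.02478 = 1.5202
β_Yardley = 0.03559 / 0.02478 = 1.4362
β_Harlan = 0.01240 / 0.02478 = 0.5004
β_Holloway = 0.00767 / 0.02478 = 0.3095
β_Durant = 0.02930 / 0.02478 = 1.1824
β_P = Σ w_i β_i = 0.11×1.5521 + 0.08×1.5202 + 0.15×1.4362 + 0.37×0.5004 + 0.09×0.3095 + 0.20×1.1824 = 0.9573
MRP = 11.04% − 5.08% = 5.96%
E(R_P) = R_f + β_P × MRP = 5.08% + 0.9573 × 5.96% = 10.79%

10.79%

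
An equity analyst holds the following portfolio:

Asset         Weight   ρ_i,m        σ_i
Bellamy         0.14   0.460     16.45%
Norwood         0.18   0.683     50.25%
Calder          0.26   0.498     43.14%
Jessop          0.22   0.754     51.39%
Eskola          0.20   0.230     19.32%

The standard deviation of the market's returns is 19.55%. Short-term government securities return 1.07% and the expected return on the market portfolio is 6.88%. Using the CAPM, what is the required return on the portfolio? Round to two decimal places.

β_Bellamy = 0.460 × 16.45% / 19.55% = 0.3871
β_Norwood = 0.683 × 50.25% / 19.55% = 1.7555
β_Calder = 0.498 × 43.14% / 19.55% = 1.0989
β_Jessop = 0.754 × 51.39% / 19.55% = 1.9820
β_Eskola = 0.230 × 19.32% / 19.55% = 0.2273
β_P = Σ w_i β_i = 0.14×0.3871 + 0.18×1.7555 + 0.26×1.0989 + 0.22×1.9820 + 0.20×0.2273 = 1.1374
MRP = 6.88% − 1.07% = 5.81%
E(R_P) = R_f + β_P × MRP = 1.07% + 1.1374 × 5.81% = 7.68%

7.68%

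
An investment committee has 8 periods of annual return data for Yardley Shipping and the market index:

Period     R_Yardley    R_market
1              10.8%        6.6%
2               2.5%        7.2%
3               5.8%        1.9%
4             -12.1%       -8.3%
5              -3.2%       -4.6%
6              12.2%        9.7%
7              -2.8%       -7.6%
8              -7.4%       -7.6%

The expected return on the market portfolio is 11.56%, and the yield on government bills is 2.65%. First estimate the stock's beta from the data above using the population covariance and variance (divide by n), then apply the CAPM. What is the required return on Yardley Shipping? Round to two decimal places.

Mean R_i = (10.8 + 2.5 + 5.8 − 12.1 − 3.2 + 12.2 − 2.8 − 7.4) / 8 = 0.7250%
Mean R_m = (6.6 + 7.2 + 1.9 − 8.3 − 4.6 + 9.7 − 7.6 − 7.6) / 8 = -0.3375%
Σ(R_i − R̄_i)(R_m − R̄_m) = 413.2675  ⇒  Cov = 413.2675 / 8 = 51.6584
Σ(R_m − R̄_m)² = 397.7588  ⇒  Var(R_m) = 397.7588 / 8 = 49.7199
β = Cov / Var(R_m) = 51.6584 / 49.7199 = 1.0390
MRP = 11.56% − 2.65% = 8.91%
E(R) = R_f + β × MRP = 2.65% + 1.0390 × 8.91% = 11.91%

11.91%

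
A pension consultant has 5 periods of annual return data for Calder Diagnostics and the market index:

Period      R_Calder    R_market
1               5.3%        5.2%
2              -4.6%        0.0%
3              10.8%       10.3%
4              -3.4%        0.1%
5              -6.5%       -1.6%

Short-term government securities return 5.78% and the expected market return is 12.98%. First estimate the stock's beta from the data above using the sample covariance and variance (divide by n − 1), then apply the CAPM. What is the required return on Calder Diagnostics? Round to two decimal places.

Mean R_i = (5.3 − 4.6 + 10.8 − 3.4 − 6.5) / 5 = 0.3200%
Mean R_m = (5.2 + 0.0 + 10.3 + 0.1 − 1.6) / 5 = 2.8000%
Σ(R_i − R̄_i)(R_m − R̄_m) = 144.3800  ⇒  Cov = 144.3800 / 4 = 36.0950
Σ(R_m − R̄_m)² = 96.5000  ⇒  Var(R_m) = 96.5000 / 4 = 24.1250
β = Cov / Var(R_m) = 36.0950 / 24.1250 = 1.4962
MRP = 12.98% − 5.78% = 7.20%
E(R) = R_f + β × MRP = 5.78% + 1.4962 × 7.20% = 16.55%

16.55%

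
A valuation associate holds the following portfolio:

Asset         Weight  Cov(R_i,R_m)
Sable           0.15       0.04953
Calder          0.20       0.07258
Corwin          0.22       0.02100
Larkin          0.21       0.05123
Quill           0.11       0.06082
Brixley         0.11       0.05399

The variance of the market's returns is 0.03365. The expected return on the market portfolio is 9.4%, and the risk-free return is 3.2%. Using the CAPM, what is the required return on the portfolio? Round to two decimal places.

12.40%

β_Sable = 0.04953 / 0.03365 = 1.4719
β_Calder = 0.07258 / 0.03365 = 2.1569
β_Corwin = 0.02100 / 0.03365 = 0.6241
β_Larkin = 0.05123 / 0.03365 = 1.5224
β_Quill = 0.06082 / 0.03365 = 1.8074
β_Brixley = 0.05399 / 0.03365 = 1.6045
β_P = Σ w_i β_i = 0.15×1.4719 + 0.20×2.1569 + 0.22×0.6241 + 0.21×1.5224 + 0.11×1.8074 + 0.11×1.6045 = 1.4845
MRP = 9.4% − 3.2% = 6.20%
E(R_P) = R_f + β_P × MRP = 3.2% + 1.4845 × 6.2% = 12.40%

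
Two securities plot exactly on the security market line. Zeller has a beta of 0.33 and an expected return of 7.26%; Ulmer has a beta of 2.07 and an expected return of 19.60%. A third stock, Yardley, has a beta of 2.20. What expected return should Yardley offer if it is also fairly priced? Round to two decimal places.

MRP (SML slope) = (19.60% − 7.26%) / (2.07 − 0.33) = 12.34% / 1.74 = 7.0920%
R_f (intercept) = 7.26% − 0.33 × 7.0920% = 4.9196%
E(R_Yardley) = R_f + β × MRP = 4.9196% + 2.20 × 7.0920% = 20.52%

20.52%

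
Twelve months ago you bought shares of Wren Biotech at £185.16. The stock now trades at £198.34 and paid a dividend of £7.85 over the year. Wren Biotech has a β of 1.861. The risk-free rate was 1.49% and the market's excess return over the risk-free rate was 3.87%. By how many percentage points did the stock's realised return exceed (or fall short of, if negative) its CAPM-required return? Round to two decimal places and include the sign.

Realised HPR = (P1 + D1 − P0) / P0 = (198.34 + 7.85 − 185.16) / 185.16 = 21.03 / 185.16 = 11.3577%
CAPM required = R_f + β·MRP = 1.49% + 1.861 × 3.87% = 8.69207%
α = realised − required = 11.3577% − 8.69207% = +2.67%

+2.67%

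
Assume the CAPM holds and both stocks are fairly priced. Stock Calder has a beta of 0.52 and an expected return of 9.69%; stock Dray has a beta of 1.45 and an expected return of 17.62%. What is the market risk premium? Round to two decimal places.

Both satisfy E(R) = R_f + β·MRP, so the slope of the SML is
MRP = (17.62% − 9.69%) / (1.45 − 0.52) = 7.93% / 0.93 = 8.5269%

8.53%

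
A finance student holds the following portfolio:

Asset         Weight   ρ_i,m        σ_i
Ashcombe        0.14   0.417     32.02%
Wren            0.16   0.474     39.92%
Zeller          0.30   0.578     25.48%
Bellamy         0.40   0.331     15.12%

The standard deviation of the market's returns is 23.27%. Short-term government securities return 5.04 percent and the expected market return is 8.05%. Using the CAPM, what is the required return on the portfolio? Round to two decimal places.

6.50%

β_Ashcombe = 0.417 × 32.02% / 23.27% = 0.5738
β_Wren = 0.474 × 39.92% / 23.27% = 0.8132
β_Zeller = 0.578 × 25.48% / 23.27% = 0.6329
β_Bellamy = 0.331 × 15.12% / 23.27% = 0.2151
β_P = Σ w_i β_i = 0.14×0.5738 + 0.16×0.8132 + 0.30×0.6329 + 0.40×0.2151 = 0.4864
MRP = 8.05% − 5.04% = 3.01%
E(R_P) = R_f + β_P × MRP = 5.04% + 0.4864 × 3.01% = 6.50%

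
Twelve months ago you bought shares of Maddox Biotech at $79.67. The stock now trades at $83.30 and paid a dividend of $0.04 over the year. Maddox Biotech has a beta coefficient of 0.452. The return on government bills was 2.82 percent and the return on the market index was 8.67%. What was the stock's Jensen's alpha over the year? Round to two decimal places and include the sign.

-0.86%

Realised HPR = (P1 + D1 − P0) / P0 = (83.30 + 0.04 − 79.67) / 79.67 = 3.67 / 79.67 = 4.6065%
MRP = 8.67% − 2.82% = 5.85%
CAPM required = R_f + β·MRP = 2.82% + 0.452 × 5.85% = 5.46420%
α = realised − required = 4.6065% − 5.46420% = -0.86%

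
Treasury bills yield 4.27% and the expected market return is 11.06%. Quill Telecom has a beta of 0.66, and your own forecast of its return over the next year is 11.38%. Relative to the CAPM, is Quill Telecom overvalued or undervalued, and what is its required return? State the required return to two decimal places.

MRP = 11.06% − 4.27% = 6.79%
Required return = R_f + β·MRP = 4.27% + 0.66 × 6.79% = 8.75%
Forecast 11.38% > required 8.75% → the stock plots above the SML → undervalued.

Undervalued; required return 8.75%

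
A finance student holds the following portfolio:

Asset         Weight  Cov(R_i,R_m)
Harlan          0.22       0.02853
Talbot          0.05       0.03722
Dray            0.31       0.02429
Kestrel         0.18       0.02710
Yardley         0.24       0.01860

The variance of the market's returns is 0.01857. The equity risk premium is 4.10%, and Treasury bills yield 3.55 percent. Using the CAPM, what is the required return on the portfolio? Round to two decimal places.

β_Harlan = 0.02853 / 0.01857 = 1.5363
β_Talbot = 0.03722 / 0.01857 = 2.0043
β_Dray = 0.02429 / 0.01857 = 1.3080
β_Kestrel = 0.02710 / 0.01857 = 1.4593
β_Yardley = 0.01860 / 0.01857 = 1.0016
β_P = Σ w_i β_i = 0.22×1.5363 + 0.05×2.0043 + 0.31×1.3080 + 0.18×1.4593 + 0.24×1.0016 = 1.3467
E(R_P) = R_f + β_P × MRP = 3.55% + 1.3467 × 4.10% = 9.07%

9.07%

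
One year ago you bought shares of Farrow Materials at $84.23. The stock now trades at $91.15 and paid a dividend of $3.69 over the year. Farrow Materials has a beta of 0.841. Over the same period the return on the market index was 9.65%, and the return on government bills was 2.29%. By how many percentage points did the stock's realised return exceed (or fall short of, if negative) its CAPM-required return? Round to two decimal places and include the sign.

Realised HPR = (P1 + D1 − P0) / P0 = (91.15 + 3.69 − 84.23) / 84.23 = 10.61 / 84.23 = 12.5965%
MRP = 9.65% − 2.29% = 7.36%
CAPM required = R_f + β·MRP = 2.29% + 0.841 × 7.36% = 8.47976%
α = realised − required = 12.5965% − 8.47976% = +4.12%

+4.12%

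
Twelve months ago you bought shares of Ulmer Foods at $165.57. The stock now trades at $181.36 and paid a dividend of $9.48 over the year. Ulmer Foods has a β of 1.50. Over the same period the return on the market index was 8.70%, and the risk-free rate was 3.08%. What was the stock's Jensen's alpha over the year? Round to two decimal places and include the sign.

Realised HPR = (P1 + D1 − P0) / P0 = (181.36 + 9.48 − 165.57) / 165.57 = 25.27 / 165.57 = 15.2624%
MRP = 8.70% − 3.08% = 5.62%
CAPM required = R_f + β·MRP = 3.08% + 1.50 × 5.62% = 11.5100%
α = realised − required = 15.2624% − 11.5100% = +3.75%

+3.75%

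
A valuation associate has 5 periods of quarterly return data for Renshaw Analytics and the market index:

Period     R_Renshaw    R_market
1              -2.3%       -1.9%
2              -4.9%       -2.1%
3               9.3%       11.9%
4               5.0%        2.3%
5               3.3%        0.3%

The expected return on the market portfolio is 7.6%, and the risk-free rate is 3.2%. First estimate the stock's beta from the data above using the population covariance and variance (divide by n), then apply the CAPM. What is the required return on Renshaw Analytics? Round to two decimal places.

7.04%

Mean R_i = (-2.3 − 4.9 + 9.3 + 5.0 + 3.3) / 5 = 2.0800%
Mean R_m = (-1.9 − 2.1 + 11.9 + 2.3 + 0.3) / 5 = 2.1000%
Σ(R_i − R̄_i)(R_m − R̄_m) = 115.9800  ⇒  Cov = 115.9800 / 5 = 23.1960
Σ(R_m − R̄_m)² = 132.9600  ⇒  Var(R_m) = 132.9600 / 5 = 26.5920
β = Cov / Var(R_m) = 23.1960 / 26.5920 = 0.8723
MRP = 7.6% − 3.2% = 4.40%
E(R) = R_f + β × MRP = 3.2% + 0.8723 × 4.4% = 7.04%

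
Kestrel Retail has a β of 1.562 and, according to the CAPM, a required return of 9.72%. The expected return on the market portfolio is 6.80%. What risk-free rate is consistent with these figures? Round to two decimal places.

1.60%

E(R) = R_f + β(E(R_m) − R_f) = R_f(1 − β) + β·E(R_m)
9.72% = R_f × (1 − 1.562) + 1.562 × 6.80%
9.72% = R_f × -0.562 + 10.62160%
R_f = (9.72% − 10.62160%) / -0.562 = 1.60%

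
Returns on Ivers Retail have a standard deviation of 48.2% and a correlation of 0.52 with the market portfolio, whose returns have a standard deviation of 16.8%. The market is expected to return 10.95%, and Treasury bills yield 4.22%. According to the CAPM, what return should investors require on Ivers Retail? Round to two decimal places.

14.26%

β = ρ × σ_i / σ_m = 0.52 × 48.2% / 16.8% = 1.4919
MRP = 10.95% − 4.22% = 6.73%
E(R) = 4.22% + 1.4919 × 6.73% = 14.26%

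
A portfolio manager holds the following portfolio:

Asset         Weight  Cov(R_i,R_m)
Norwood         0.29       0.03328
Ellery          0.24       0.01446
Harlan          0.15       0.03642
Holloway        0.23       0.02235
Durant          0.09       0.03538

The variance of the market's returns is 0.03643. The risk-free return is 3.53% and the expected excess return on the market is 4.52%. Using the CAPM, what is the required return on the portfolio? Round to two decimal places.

β_Norwood = 0.03328 / 0.03643 = 0.9135
β_Ellery = 0.01446 / 0.03643 = 0.3969
β_Harlan = 0.03642 / 0.03643 = 0.9997
β_Holloway = 0.02235 / 0.03643 = 0.6135
β_Durant = 0.03538 / 0.03643 = 0.9712
β_P = Σ w_i β_i = 0.29×0.9135 + 0.24×0.3969 + 0.15×0.9997 + 0.23×0.6135 + 0.09×0.9712 = 0.7386
E(R_P) = R_f + β_P × MRP = 3.53% + 0.7386 × 4.52% = 6.87%

6.87%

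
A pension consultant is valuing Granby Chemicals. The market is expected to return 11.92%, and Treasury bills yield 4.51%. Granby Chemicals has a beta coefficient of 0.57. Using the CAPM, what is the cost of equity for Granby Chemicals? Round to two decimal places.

8.73%

Market risk premium = E(R_m) − R_f = 11.92% − 4.51% = 7.41%
E(R) = R_f + β × MRP = 4.51% + 0.57 × 7.41% = 8.73%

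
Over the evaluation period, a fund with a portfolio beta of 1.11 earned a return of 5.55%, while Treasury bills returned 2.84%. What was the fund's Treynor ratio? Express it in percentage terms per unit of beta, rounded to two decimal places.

Treynor = (R_P − R_f) / β_P = (5.55% − 2.84%) / 1.1100 = 2.71% / 1.1100 = 2.44%

2.44%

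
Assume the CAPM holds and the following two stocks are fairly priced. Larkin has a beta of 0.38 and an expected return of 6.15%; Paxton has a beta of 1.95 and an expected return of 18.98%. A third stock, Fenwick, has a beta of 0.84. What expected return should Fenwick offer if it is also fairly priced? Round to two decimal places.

9.91%

MRP (SML slope) = (18.98% − 6.15%) / (1.95 − 0.38) = 12.83% / 1.57 = 8.1720%
R_f (intercept) = 6.15% − 0.38 × 8.1720% = 3.0446%
E(R_Fenwick) = R_f + β × MRP = 3.0446% + 0.84 × 8.1720% = 9.91%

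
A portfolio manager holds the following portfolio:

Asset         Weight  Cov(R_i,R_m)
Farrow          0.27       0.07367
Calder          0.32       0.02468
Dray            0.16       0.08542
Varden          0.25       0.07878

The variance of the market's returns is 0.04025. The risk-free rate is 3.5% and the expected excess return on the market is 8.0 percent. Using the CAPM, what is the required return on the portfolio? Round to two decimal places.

15.65%

β_Farrow = 0.07367 / 0.04025 = 1.8303
β_Calder = 0.02468 / 0.04025 = 0.6132
β_Dray = 0.08542 / 0.04025 = 2.1222
β_Varden = 0.07878 / 0.04025 = 1.9573
β_P = Σ w_i β_i = 0.27×1.8303 + 0.32×0.6132 + 0.16×2.1222 + 0.25×1.9573 = 1.5193
E(R_P) = R_f + β_P × MRP = 3.5% + 1.5193 × 8.0% = 15.65%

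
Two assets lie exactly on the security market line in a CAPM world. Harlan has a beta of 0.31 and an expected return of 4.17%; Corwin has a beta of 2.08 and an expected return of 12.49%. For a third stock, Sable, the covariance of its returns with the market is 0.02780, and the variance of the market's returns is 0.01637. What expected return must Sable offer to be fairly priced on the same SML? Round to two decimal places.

10.70%

MRP = (12.49% − 4.17%) / (2.08 − 0.31) = 4.7006%
R_f = 4.17% − 0.31 × 4.7006% = 2.7128%
β_Sable = Cov / Var(R_m) = 0.02780 / 0.01637 = 1.6982
E(R_Sable) = R_f + β × MRP = 2.7128% + 1.6982 × 4.7006% = 10.70%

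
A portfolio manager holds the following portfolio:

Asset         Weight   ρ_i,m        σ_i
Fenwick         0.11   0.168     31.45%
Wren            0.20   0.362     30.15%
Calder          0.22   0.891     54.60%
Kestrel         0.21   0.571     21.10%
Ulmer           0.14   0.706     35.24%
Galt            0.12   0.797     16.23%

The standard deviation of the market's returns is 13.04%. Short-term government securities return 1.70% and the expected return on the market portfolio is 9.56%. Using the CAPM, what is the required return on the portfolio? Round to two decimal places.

14.38%

β_Fenwick = 0.168 × 31.45% / 13.04% = 0.4052
β_Wren = 0.362 × 30.15% / 13.04% = 0.8370
β_Calder = 0.891 × 54.60% / 13.04% = 3.7307
β_Kestrel = 0.571 × 21.10% / 13.04% = 0.9239
β_Ulmer = 0.706 × 35.24% / 13.04% = 1.9079
β_Galt = 0.797 × 16.23% / 13.04% = 0.9920
β_P = Σ w_i β_i = 0.11×0.4052 + 0.20×0.8370 + 0.22×3.7307 + 0.21×0.9239 + 0.14×1.9079 + 0.12×0.9920 = 1.6129
MRP = 9.56% − 1.70% = 7.86%
E(R_P) = R_f + β_P × MRP = 1.70% + 1.6129 × 7.86% = 14.38%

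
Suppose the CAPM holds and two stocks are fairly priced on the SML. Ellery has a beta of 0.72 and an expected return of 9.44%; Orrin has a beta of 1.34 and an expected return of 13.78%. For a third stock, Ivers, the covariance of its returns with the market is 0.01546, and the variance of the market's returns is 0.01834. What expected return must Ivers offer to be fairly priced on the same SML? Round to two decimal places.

10.30%

MRP = (13.78% − 9.44%) / (1.34 − 0.72) = 7.0000%
R_f = 9.44% − 0.72 × 7.0000% = 4.4000%
β_Ivers = Cov / Var(R_m) = 0.01546 / 0.01834 = 0.8430
E(R_Ivers) = R_f + β × MRP = 4.4000% + 0.8430 × 7.0000% = 10.30%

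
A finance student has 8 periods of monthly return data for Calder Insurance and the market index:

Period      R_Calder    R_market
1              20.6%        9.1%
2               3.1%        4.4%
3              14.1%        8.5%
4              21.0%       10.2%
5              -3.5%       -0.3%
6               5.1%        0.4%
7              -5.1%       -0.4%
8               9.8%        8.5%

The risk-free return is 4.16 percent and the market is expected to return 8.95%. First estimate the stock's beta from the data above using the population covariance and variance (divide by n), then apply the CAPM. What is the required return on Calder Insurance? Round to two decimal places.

Mean R_i = (20.6 + 3.1 + 14.1 + 21.0 − 3.5 + 5.1 − 5.1 + 9.8) / 8 = 8.1375%
Mean R_m = (9.1 + 4.4 + 8.5 + 10.2 − 0.3 + 0.4 − 0.4 + 8.5) / 8 = 5.0500%
Σ(R_i − R̄_i)(R_m − R̄_m) = 294.8250  ⇒  Cov = 294.8250 / 8 = 36.8531
Σ(R_m − R̄_m)² = 147.1000  ⇒  Var(R_m) = 147.1000 / 8 = 18.3875
β = Cov / Var(R_m) = 36.8531 / 18.3875 = 2.0042
MRP = 8.95% − 4.16% = 4.79%
E(R) = R_f + β × MRP = 4.16% + 2.0042 × 4.79% = 13.76%

13.76%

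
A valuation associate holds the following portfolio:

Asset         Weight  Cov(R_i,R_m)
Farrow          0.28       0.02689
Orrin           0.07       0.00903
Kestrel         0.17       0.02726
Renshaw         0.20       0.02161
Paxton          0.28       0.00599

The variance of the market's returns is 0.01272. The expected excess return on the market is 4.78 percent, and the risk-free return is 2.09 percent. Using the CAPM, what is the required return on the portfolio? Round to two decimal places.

β_Farrow = 0.02689 / 0.01272 = 2.1140
β_Orrin = 0.00903 / 0.01272 = 0.7099
β_Kestrel = 0.02726 / 0.01272 = 2.1431
β_Renshaw = 0.02161 / 0.01272 = 1.6989
β_Paxton = 0.00599 / 0.01272 = 0.4709
β_P = Σ w_i β_i = 0.28×2.1140 + 0.07×0.7099 + 0.17×2.1431 + 0.20×1.6989 + 0.28×0.4709 = 1.4776
E(R_P) = R_f + β_P × MRP = 2.09% + 1.4776 × 4.78% = 9.15%

9.15%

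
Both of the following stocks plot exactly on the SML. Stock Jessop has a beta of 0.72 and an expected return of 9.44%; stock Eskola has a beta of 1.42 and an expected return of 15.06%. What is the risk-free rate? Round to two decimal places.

Both satisfy E(R) = R_f + β·MRP, so the slope of the SML is
MRP = (15.06% − 9.44%) / (1.42 − 0.72) = 5.62% / 0.70 = 8.0286%
R_f = E(R_Jessop) − β_Jessop·MRP = 9.44% − 0.72 × 8.0286% = 3.6594%

3.66%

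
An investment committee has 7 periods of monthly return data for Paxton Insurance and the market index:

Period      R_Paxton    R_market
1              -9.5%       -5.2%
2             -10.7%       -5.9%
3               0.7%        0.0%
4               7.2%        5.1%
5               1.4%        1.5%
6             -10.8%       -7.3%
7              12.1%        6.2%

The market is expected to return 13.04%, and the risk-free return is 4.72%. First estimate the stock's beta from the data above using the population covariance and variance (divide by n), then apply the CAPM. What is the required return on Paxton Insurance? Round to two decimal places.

Mean R_i = (-9.5 − 10.7 + 0.7 + 7.2 + 1.4 − 10.8 + 12.1) / 7 = -1.3714%
Mean R_m = (-5.2 − 5.9 + 0.0 + 5.1 + 1.5 − 7.3 + 6.2) / 7 = -0.8000%
Σ(R_i − R̄_i)(R_m − R̄_m) = 297.5300  ⇒  Cov = 297.5300 / 7 = 42.5043
Σ(R_m − R̄_m)² = 177.3600  ⇒  Var(R_m) = 177.3600 / 7 = 25.3371
β = Cov / Var(R_m) = 42.5043 / 25.3371 = 1.6776
MRP = 13.04% − 4.72% = 8.32%
E(R) = R_f + β × MRP = 4.72% + 1.6776 × 8.32% = 18.68%

18.68%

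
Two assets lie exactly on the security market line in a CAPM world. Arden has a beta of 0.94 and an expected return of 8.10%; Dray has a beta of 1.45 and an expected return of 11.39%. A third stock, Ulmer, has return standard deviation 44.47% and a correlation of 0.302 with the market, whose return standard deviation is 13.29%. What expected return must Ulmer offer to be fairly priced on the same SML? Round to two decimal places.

MRP = (11.39% − 8.10%) / (1.45 − 0.94) = 6.4510%
R_f = 8.10% − 0.94 × 6.4510% = 2.0361%
β_Ulmer = ρ·σ_i/σ_m = 0.302 × 44.47 / 13.29 = 1.0105
E(R_Ulmer) = R_f + β × MRP = 2.0361% + 1.0105 × 6.4510% = 8.55%

8.55%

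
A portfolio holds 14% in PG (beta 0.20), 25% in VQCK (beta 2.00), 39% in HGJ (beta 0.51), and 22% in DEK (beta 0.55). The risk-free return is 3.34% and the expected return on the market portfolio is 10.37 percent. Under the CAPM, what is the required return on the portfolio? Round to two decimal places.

β_P = Σ w_i β_i = 0.14×0.20 + 0.25×2.00 + 0.39×0.51 + 0.22×0.55 = 0.8479
MRP = 10.37% − 3.34% = 7.03%
E(R_P) = R_f + β_P × MRP = 3.34% + 0.8479 × 7.03% = 9.30%

9.30%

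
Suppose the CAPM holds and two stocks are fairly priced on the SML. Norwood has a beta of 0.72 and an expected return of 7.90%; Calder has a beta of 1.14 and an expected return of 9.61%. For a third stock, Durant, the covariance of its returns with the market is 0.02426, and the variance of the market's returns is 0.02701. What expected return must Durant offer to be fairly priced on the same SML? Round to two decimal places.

MRP = (9.61% − 7.90%) / (1.14 − 0.72) = 4.0714%
R_f = 7.90% − 0.72 × 4.0714% = 4.9686%
β_Durant = Cov / Var(R_m) = 0.02426 / 0.02701 = 0.8982
E(R_Durant) = R_f + β × MRP = 4.9686% + 0.8982 × 4.0714% = 8.63%

8.63%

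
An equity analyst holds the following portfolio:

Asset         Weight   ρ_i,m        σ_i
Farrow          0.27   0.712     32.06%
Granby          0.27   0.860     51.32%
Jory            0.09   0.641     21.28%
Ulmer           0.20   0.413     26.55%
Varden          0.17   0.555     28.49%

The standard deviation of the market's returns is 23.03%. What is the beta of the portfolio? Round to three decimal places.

β_Farrow = 0.712 × 32.06% / 23.03% = 0.9912
β_Granby = 0.860 × 51.32% / 23.03% = 1.9164
β_Jory = 0.641 × 21.28% / 23.03% = 0.5923
β_Ulmer = 0.413 × 26.55% / 23.03% = 0.4761
β_Varden = 0.555 × 28.49% / 23.03% = 0.6866
β_P = Σ w_i β_i = 0.27×0.9912 + 0.27×1.9164 + 0.09×0.5923 + 0.20×0.4761 + 0.17×0.6866 = 1.0503

1.050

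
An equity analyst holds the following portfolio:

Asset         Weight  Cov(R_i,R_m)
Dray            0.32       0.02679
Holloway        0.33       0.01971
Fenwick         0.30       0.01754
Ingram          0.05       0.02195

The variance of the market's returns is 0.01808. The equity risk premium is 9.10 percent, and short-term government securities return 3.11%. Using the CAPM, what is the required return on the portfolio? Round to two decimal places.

β_Dray = 0.02679 / 0.01808 = 1.4817
β_Holloway = 0.01971 / 0.01808 = 1.0902
β_Fenwick = 0.01754 / 0.01808 = 0.9701
β_Ingram = 0.02195 / 0.01808 = 1.2140
β_P = Σ w_i β_i = 0.32×1.4817 + 0.33×1.0902 + 0.30×0.9701 + 0.05×1.2140 = 1.1856
E(R_P) = R_f + β_P × MRP = 3.11% + 1.1856 × 9.10% = 13.90%

13.90%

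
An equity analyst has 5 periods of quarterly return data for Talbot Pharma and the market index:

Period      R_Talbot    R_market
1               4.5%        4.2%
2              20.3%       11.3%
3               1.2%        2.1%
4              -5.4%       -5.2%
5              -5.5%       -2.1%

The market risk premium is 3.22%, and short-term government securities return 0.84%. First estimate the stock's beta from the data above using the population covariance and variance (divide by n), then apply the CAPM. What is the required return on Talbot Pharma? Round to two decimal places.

Mean R_i = (4.5 + 20.3 + 1.2 − 5.4 − 5.5) / 5 = 3.0200%
Mean R_m = (4.2 + 11.3 + 2.1 − 5.2 − 2.1) / 5 = 2.0600%
Σ(R_i − R̄_i)(R_m − R̄_m) = 259.3340  ⇒  Cov = 259.3340 / 5 = 51.8668
Σ(R_m − R̄_m)² = 159.9720  ⇒  Var(R_m) = 159.9720 / 5 = 31.9944
β = Cov / Var(R_m) = 51.8668 / 31.9944 = 1.6211
E(R) = R_f + β × MRP = 0.84% + 1.6211 × 3.22% = 6.06%

6.06%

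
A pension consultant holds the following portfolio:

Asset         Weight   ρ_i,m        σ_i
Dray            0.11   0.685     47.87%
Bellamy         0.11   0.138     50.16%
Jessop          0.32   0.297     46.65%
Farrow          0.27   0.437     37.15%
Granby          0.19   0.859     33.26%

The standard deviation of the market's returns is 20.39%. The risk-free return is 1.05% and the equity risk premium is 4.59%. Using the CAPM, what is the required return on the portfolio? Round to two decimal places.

5.24%

β_Dray = 0.685 × 47.87% / 20.39% = 1.6082
β_Bellamy = 0.138 × 50.16% / 20.39% = 0.3395
β_Jessop = 0.297 × 46.65% / 20.39% = 0.6795
β_Farrow = 0.437 × 37.15% / 20.39% = 0.7962
β_Granby = 0.859 × 33.26% / 20.39% = 1.4012
β_P = Σ w_i β_i = 0.11×1.6082 + 0.11×0.3395 + 0.32×0.6795 + 0.27×0.7962 + 0.19×1.4012 = 0.9129
E(R_P) = R_f + β_P × MRP = 1.05% + 0.9129 × 4.59% = 5.24%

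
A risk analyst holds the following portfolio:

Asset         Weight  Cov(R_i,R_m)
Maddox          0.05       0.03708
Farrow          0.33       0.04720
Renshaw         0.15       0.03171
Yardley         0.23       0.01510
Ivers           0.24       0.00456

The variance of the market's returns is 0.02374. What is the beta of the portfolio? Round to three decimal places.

β_Maddox = 0.03708 / 0.02374 = 1.5619
β_Farrow = 0.04720 / 0.02374 = 1.9882
β_Renshaw = 0.03171 / 0.02374 = 1.3357
β_Yardley = 0.01510 / 0.02374 = 0.6361
β_Ivers = 0.00456 / 0.02374 = 0.1921
β_P = Σ w_i β_i = 0.05×1.5619 + 0.33×1.9882 + 0.15×1.3357 + 0.23×0.6361 + 0.24×0.1921 = 1.1270

1.127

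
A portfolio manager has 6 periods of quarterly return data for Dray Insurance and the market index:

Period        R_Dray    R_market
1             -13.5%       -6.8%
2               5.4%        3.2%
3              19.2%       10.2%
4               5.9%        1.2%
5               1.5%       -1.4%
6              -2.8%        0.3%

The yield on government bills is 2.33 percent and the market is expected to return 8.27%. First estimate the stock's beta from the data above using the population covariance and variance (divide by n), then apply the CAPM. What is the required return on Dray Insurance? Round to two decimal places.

Mean R_i = (-13.5 + 5.4 + 19.2 + 5.9 + 1.5 − 2.8) / 6 = 2.6167%
Mean R_m = (-6.8 + 3.2 + 10.2 + 1.2 − 1.4 + 0.3) / 6 = 1.1167%
Σ(R_i − R̄_i)(R_m − R̄_m) = 291.5283  ⇒  Cov = 291.5283 / 6 = 48.5881
Σ(R_m − R̄_m)² = 156.5283  ⇒  Var(R_m) = 156.5283 / 6 = 26.0881
β = Cov / Var(R_m) = 48.5881 / 26.0881 = 1.8625
MRP = 8.27% − 2.33% = 5.94%
E(R) = R_f + β × MRP = 2.33% + 1.8625 × 5.94% = 13.39%

13.39%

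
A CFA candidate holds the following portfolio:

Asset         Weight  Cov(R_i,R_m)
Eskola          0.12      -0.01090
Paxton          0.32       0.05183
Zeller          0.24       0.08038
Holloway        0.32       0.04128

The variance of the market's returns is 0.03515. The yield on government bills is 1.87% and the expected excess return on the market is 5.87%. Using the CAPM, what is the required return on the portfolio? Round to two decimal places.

9.85%

β_Eskola = -0.01090 / 0.03515 = -0.3101
β_Paxton = 0.05183 / 0.03515 = 1.4745
β_Zeller = 0.08038 / 0.03515 = 2.2868
β_Holloway = 0.04128 / 0.03515 = 1.1744
β_P = Σ w_i β_i = 0.12×-0.3101 + 0.32×1.4745 + 0.24×2.2868 + 0.32×1.1744 = 1.3593
E(R_P) = R_f + β_P × MRP = 1.87% + 1.3593 × 5.87% = 9.85%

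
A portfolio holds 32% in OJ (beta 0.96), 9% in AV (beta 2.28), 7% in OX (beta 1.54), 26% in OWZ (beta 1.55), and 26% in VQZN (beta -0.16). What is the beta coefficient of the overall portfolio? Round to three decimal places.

0.982

β_P = Σ w_i β_i = 0.32×0.96 + 0.09×2.28 + 0.07×1.54 + 0.26×1.55 + 0.26×-0.16 = 0.9816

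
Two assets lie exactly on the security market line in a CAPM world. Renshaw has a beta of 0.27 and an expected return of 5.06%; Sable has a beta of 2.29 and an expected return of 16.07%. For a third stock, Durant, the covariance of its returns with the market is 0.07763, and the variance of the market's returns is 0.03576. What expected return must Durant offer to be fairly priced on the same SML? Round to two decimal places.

MRP = (16.07% − 5.06%) / (2.29 − 0.27) = 5.4505%
R_f = 5.06% − 0.27 × 5.4505% = 3.5884%
β_Durant = Cov / Var(R_m) = 0.07763 / 0.03576 = 2.1709
E(R_Durant) = R_f + β × MRP = 3.5884% + 2.1709 × 5.4505% = 15.42%

15.42%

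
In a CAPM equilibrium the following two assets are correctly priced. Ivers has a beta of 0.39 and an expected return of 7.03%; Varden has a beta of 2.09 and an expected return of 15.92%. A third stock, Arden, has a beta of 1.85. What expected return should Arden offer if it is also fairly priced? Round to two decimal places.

MRP (SML slope) = (15.92% − 7.03%) / (2.09 − 0.39) = 8.89% / 1.70 = 5.2294%
R_f (intercept) = 7.03% − 0.39 × 5.2294% = 4.9905%
E(R_Arden) = R_f + β × MRP = 4.9905% + 1.85 × 5.2294% = 14.66%

14.66%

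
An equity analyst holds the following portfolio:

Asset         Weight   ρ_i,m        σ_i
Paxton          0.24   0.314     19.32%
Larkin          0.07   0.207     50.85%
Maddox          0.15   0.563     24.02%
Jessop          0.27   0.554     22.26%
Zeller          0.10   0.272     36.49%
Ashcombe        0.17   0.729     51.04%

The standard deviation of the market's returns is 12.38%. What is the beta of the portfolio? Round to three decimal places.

β_Paxton = 0.314 × 19.32% / 12.38% = 0.4900
β_Larkin = 0.207 × 50.85% / 12.38% = 0.8502
β_Maddox = 0.563 × 24.02% / 12.38% = 1.0923
β_Jessop = 0.554 × 22.26% / 12.38% = 0.9961
β_Zeller = 0.272 × 36.49% / 12.38% = 0.8017
β_Ashcombe = 0.729 × 51.04% / 12.38% = 3.0055
β_P = Σ w_i β_i = 0.24×0.4900 + 0.07×0.8502 + 0.15×1.0923 + 0.27×0.9961 + 0.10×0.8017 + 0.17×3.0055 = 1.2010

1.201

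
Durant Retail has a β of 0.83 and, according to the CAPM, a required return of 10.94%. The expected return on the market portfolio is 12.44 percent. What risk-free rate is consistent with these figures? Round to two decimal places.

E(R) = R_f + β(E(R_m) − R_f) = R_f(1 − β) + β·E(R_m)
10.94% = R_f × (1 − 0.83) + 0.83 × 12.44%
10.94% = R_f × 0.17 + 10.3252%
R_f = (10.94% − 10.3252%) / 0.17 = 3.62%

3.62%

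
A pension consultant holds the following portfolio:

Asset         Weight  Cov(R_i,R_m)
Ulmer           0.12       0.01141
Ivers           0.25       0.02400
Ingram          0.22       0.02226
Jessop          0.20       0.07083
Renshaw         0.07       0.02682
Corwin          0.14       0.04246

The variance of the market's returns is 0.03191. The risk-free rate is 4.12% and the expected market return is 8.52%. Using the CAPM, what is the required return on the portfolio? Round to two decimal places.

β_Ulmer = 0.01141 / 0.03191 = 0.3576
β_Ivers = 0.02400 / 0.03191 = 0.7521
β_Ingram = 0.02226 / 0.03191 = 0.6976
β_Jessop = 0.07083 / 0.03191 = 2.2197
β_Renshaw = 0.02682 / 0.03191 = 0.8405
β_Corwin = 0.04246 / 0.03191 = 1.3306
β_P = Σ w_i β_i = 0.12×0.3576 + 0.25×0.7521 + 0.22×0.6976 + 0.20×2.2197 + 0.07×0.8405 + 0.14×1.3306 = 1.0735
MRP = 8.52% − 4.12% = 4.40%
E(R_P) = R_f + β_P × MRP = 4.12% + 1.0735 × 4.40% = 8.84%

8.84%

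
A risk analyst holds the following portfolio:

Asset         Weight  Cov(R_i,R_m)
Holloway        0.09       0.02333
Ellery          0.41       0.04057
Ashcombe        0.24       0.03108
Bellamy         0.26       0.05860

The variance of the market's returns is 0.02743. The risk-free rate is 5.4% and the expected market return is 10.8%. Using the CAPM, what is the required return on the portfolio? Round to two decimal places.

13.56%

β_Holloway = 0.02333 / 0.02743 = 0.8505
β_Ellery = 0.04057 / 0.02743 = 1.4790
β_Ashcombe = 0.03108 / 0.02743 = 1.1331
β_Bellamy = 0.05860 / 0.02743 = 2.1363
β_P = Σ w_i β_i = 0.09×0.8505 + 0.41×1.4790 + 0.24×1.1331 + 0.26×2.1363 = 1.5103
MRP = 10.8% − 5.4% = 5.40%
E(R_P) = R_f + β_P × MRP = 5.4% + 1.5103 × 5.4% = 13.56%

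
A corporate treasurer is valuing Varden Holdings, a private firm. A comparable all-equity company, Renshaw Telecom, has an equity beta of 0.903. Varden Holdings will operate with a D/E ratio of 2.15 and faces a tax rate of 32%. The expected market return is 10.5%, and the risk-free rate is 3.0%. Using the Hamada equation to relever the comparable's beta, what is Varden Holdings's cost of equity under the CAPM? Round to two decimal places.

19.67%

β_L = β_U × [1 + (1 − t)(D/E)] = 0.903 × [1 + (1 − 0.32) × 2.15]
    = 0.903 × [1 + 0.68 × 2.15] = 0.903 × 2.4620 = 2.2232
MRP = 10.5% − 3.0% = 7.50%
E(R) = R_f + β_L × MRP = 3.0% + 2.2232 × 7.5% = 19.67%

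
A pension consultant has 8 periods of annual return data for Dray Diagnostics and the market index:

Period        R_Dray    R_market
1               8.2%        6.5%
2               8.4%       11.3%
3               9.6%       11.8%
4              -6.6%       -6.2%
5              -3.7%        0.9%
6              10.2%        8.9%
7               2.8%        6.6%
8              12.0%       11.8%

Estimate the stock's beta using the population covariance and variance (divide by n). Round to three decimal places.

Mean R_i = (8.2 + 8.4 + 9.6 − 6.6 − 3.7 + 10.2 + 2.8 + 12.0) / 8 = 5.1125%
Mean R_m = (6.5 + 11.3 + 11.8 − 6.2 + 0.9 + 8.9 + 6.6 + 11.8) / 8 = 6.4500%
Σ(R_i − R̄_i)(R_m − R̄_m) = 286.1450  ⇒  Cov = 286.1450 / 8 = 35.7681
Σ(R_m − R̄_m)² = 277.6200  ⇒  Var(R_m) = 277.6200 / 8 = 34.7025
β = Cov / Var(R_m) = 35.7681 / 34.7025 = 1.0307

1.031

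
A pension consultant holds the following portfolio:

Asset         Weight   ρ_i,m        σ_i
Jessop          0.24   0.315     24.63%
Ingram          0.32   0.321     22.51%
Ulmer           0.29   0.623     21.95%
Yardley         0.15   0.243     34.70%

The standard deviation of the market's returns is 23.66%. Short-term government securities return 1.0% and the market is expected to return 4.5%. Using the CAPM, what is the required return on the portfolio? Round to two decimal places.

2.39%

β_Jessop = 0.315 × 24.63% / 23.66% = 0.3279
β_Ingram = 0.321 × 22.51% / 23.66% = 0.3054
β_Ulmer = 0.623 × 21.95% / 23.66% = 0.5780
β_Yardley = 0.243 × 34.70% / 23.66% = 0.3564
β_P = Σ w_i β_i = 0.24×0.3279 + 0.32×0.3054 + 0.29×0.5780 + 0.15×0.3564 = 0.3975
MRP = 4.5% − 1.0% = 3.50%
E(R_P) = R_f + β_P × MRP = 1.0% + 0.3975 × 3.5% = 2.39%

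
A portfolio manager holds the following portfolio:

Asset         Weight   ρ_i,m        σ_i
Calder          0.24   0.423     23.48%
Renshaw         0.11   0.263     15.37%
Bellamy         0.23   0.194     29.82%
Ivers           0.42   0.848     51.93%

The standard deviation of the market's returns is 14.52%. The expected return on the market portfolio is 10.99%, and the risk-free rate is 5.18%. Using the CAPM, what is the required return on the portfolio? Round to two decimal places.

β_Calder = 0.423 × 23.48% / 14.52% = 0.6840
β_Renshaw = 0.263 × 15.37% / 14.52% = 0.2784
β_Bellamy = 0.194 × 29.82% / 14.52% = 0.3984
β_Ivers = 0.848 × 51.93% / 14.52% = 3.0328
β_P = Σ w_i β_i = 0.24×0.6840 + 0.11×0.2784 + 0.23×0.3984 + 0.42×3.0328 = 1.5602
MRP = 10.99% − 5.18% = 5.81%
E(R_P) = R_f + β_P × MRP = 5.18% + 1.5602 × 5.81% = 14.24%

14.24%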